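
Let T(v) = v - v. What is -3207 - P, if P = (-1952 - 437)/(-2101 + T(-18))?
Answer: -6740296/2101 ≈ -3208.1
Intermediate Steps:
T(v) = 0
P = 2389/2101 (P = (-1952 - 437)/(-2101 + 0) = -2389/(-2101) = -2389*(-1/2101) = 2389/2101 ≈ 1.1371)
-3207 - P = -3207 - 1*2389/2101 = -3207 - 2389/2101 = -6740296/2101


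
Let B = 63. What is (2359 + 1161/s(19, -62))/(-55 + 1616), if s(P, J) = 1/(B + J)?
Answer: 3520/1561 ≈ 2.2550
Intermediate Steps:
s(P, J) = 1/(63 + J)
(2359 + 1161/s(19, -62))/(-55 + 1616) = (2359 + 1161/(1/(63 - 62)))/(-55 + 1616) = (2359 + 1161/(1/1))/1561 = (2359 + 1161/1)*(1/1561) = (2359 + 1161*1)*(1/1561) = (2359 + 1161)*(1/1561) = 3520*(1/1561) = 3520/1561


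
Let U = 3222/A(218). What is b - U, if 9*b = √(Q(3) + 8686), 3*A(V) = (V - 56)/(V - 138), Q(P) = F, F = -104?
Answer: -14320/3 + √8582/9 ≈ -4763.0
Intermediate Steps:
Q(P) = -104
A(V) = (-56 + V)/(3*(-138 + V)) (A(V) = ((V - 56)/(V - 138))/3 = ((-56 + V)/(-138 + V))/3 = (-56 + V)/(3*(-138 + V)))
U = 14320/3 (U = 3222/(((-56 + 218)/(3*(-138 + 218)))) = 3222/(((⅓)*162/80)) = 3222/(((⅓)*(1/80)*162)) = 3222/(27/40) = 3222*(40/27) = 14320/3 ≈ 4773.3)
b = √8582/9 (b = √(-104 + 8686)/9 = √8582/9 ≈ 10.293)
b - U = √8582/9 - 1*14320/3 = √8582/9 - 14320/3 = -14320/3 + √8582/9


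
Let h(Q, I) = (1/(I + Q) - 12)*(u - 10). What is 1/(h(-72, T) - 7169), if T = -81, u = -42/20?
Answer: -1530/10746293 ≈ -0.00014237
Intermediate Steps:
u = -21/10 (u = -42*1/20 = -21/10 ≈ -2.1000)
h(Q, I) = 726/5 - 121/(10*(I + Q)) (h(Q, I) = (1/(I + Q) - 12)*(-21/10 - 10) = (-12 + 1/(I + Q))*(-121/10) = 726/5 - 121/(10*(I + Q)))
1/(h(-72, T) - 7169) = 1/(121*(-1 + 12*(-81) + 12*(-72))/(10*(-81 - 72)) - 7169) = 1/((121/10)*(-1 - 972 - 864)/(-153) - 7169) = 1/((121/10)*(-1/153)*(-1837) - 7169) = 1/(222277/1530 - 7169) = 1/(-10746293/1530) = -1530/10746293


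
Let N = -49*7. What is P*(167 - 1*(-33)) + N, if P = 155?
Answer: 30657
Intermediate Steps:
N = -343
P*(167 - 1*(-33)) + N = 155*(167 - 1*(-33)) - 343 = 155*(167 + 33) - 343 = 155*200 - 343 = 31000 - 343 = 30657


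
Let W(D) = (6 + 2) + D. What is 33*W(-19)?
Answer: -363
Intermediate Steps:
W(D) = 8 + D
33*W(-19) = 33*(8 - 19) = 33*(-11) = -363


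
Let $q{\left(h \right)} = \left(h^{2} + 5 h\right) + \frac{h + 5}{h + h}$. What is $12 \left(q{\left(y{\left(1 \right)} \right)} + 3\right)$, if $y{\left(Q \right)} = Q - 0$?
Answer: $144$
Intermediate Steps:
$y{\left(Q \right)} = Q$ ($y{\left(Q \right)} = Q + 0 = Q$)
$q{\left(h \right)} = h^{2} + 5 h + \frac{5 + h}{2 h}$ ($q{\left(h \right)} = \left(h^{2} + 5 h\right) + \frac{5 + h}{2 h} = h^{2} + 5 h + \frac{5 + h}{2 h}$)
$12 \left(q{\left(y{\left(1 \right)} \right)} + 3\right) = 12 \left(\left(\frac{1}{2} + 1^{2} + 5 \cdot 1 + \frac{5}{2 \cdot 1}\right) + 3\right) = 12 \left(\left(\frac{1}{2} + 1 + 5 + \frac{5}{2} \cdot 1\right) + 3\right) = 12 \left(\left(\frac{1}{2} + 1 + 5 + \frac{5}{2}\right) + 3\right) = 12 \left(9 + 3\right) = 12 \cdot 12 = 144$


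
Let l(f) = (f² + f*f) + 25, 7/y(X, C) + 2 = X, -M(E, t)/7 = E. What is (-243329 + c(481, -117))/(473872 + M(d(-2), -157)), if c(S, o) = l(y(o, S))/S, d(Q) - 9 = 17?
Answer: -16912456867/32923586605 ≈ -0.51369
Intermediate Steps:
d(Q) = 26 (d(Q) = 9 + 17 = 26)
M(E, t) = -7*E
y(X, C) = 7/(-2 + X)
l(f) = 25 + 2*f² (l(f) = (f² + f²) + 25 = 2*f² + 25 = 25 + 2*f²)
c(S, o) = (25 + 98/(-2 + o)²)/S (c(S, o) = (25 + 2*(7/(-2 + o))²)/S = (25 + 2*(49/(-2 + o)²))/S = (25 + 98/(-2 + o)²)/S)
(-243329 + c(481, -117))/(473872 + M(d(-2), -157)) = (-243329 + (25/481 + 98/(481*(-2 - 117)²)))/(473872 - 7*26) = (-243329 + (25*(1/481) + 98*(1/481)/(-119)²))/(473872 - 182) = (-243329 + (25/481 + 98*(1/481)*(1/14161)))/473690 = (-243329 + (25/481 + 2/139009))*(1/473690) = (-243329 + 7227/139009)*(1/473690) = -33824913734/139009*1/473690 = -16912456867/32923586605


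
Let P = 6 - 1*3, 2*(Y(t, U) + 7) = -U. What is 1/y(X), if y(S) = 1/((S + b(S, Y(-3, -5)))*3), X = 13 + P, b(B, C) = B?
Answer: 96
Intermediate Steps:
Y(t, U) = -7 - U/2 (Y(t, U) = -7 + (-U)/2 = -7 - U/2)
P = 3 (P = 6 - 3 = 3)
X = 16 (X = 13 + 3 = 16)
y(S) = 1/(6*S) (y(S) = 1/((S + S)*3) = 1/((2*S)*3) = 1/(6*S))
1/y(X) = 1/((⅙)/16) = 1/((⅙)*(1/16)) = 1/(1/96) = 96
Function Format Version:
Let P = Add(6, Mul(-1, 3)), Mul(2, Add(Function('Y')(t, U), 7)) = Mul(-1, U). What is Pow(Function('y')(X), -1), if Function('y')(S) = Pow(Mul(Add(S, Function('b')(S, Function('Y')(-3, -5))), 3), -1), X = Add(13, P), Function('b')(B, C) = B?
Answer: 96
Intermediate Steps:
Function('Y')(t, U) = Add(-7, Mul(Rational(-1, 2), U)) (Function('Y')(t, U) = Add(-7, Mul(Rational(1, 2), Mul(-1, U))) = Add(-7, Mul(Rational(-1, 2), U)))
P = 3 (P = Add(6, -3) = 3)
X = 16 (X = Add(13, 3) = 16)
Function('y')(S) = Mul(Rational(1, 6), Pow(S, -1)) (Function('y')(S) = Pow(Mul(Add(S, S), 3), -1) = Pow(Mul(Mul(2, S), 3), -1) = Pow(Mul(6, S), -1) = Mul(Rational(1, 6), Pow(S, -1)))
Pow(Function('y')(X), -1) = Pow(Mul(Rational(1, 6), Pow(16, -1)), -1) = Pow(Mul(Rational(1, 6), Rational(1, 16)), -1) = Pow(Rational(1, 96), -1) = 96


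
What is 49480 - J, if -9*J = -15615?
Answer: 47745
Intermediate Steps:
J = 1735 (J = -1/9*(-15615) = 1735)
49480 - J = 49480 - 1*1735 = 49480 - 1735 = 47745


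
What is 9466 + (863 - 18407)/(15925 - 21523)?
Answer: 8834702/933 ≈ 9469.1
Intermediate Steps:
9466 + (863 - 18407)/(15925 - 21523) = 9466 - 17544/(-5598) = 9466 - 17544*(-1/5598) = 9466 + 2924/933 = 8834702/933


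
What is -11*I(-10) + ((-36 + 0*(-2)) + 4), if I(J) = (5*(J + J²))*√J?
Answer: -32 - 4950*I*√10 ≈ -32.0 - 15653.0*I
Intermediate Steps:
I(J) = √J*(5*J + 5*J²) (I(J) = (5*J + 5*J²)*√J = √J*(5*J + 5*J²))
-11*I(-10) + ((-36 + 0*(-2)) + 4) = -55*(-10)^(3/2)*(1 - 10) + ((-36 + 0*(-2)) + 4) = -55*(-10*I*√10)*(-9) + ((-36 + 0) + 4) = -4950*I*√10 + (-36 + 4) = -4950*I*√10 - 32 = -32 - 4950*I*√10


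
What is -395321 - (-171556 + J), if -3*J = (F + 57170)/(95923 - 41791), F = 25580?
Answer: -18169229095/81198 ≈ -2.2376e+5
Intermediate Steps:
J = -41375/81198 (J = -(25580 + 57170)/(3*(95923 - 41791)) = -82750/(3*54132) = -⅓*41375/27066 = -41375/81198 ≈ -0.50956)
-395321 - (-171556 + J) = -395321 - (-171556 - 41375/81198) = -395321 - 1*(-13930045463/81198) = -395321 + 13930045463/81198 = -18169229095/81198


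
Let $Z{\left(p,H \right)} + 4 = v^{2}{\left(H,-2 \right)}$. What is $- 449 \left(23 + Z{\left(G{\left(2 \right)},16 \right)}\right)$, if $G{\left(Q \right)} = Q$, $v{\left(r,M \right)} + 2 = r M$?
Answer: $-527575$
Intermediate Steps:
$v{\left(r,M \right)} = -2 + M r$ ($v{\left(r,M \right)} = -2 + r M = -2 + M r$)
$Z{\left(p,H \right)} = -4 + \left(-2 - 2 H\right)^{2}$
$- 449 \left(23 + Z{\left(G{\left(2 \right)},16 \right)}\right) = - 449 \left(23 + 4 \cdot 16 \left(2 + 16\right)\right) = - 449 \left(23 + 4 \cdot 16 \cdot 18\right) = - 449 \left(23 + 1152\right) = \left(-449\right) 1175 = -527575$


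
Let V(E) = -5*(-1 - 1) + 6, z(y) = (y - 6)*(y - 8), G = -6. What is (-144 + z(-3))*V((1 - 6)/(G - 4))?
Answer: -720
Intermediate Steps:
z(y) = (-8 + y)*(-6 + y) (z(y) = (-6 + y)*(-8 + y) = (-8 + y)*(-6 + y))
V(E) = 16 (V(E) = -5*(-2) + 6 = 10 + 6 = 16)
(-144 + z(-3))*V((1 - 6)/(G - 4)) = (-144 + (48 + (-3)**2 - 14*(-3)))*16 = (-144 + (48 + 9 + 42))*16 = (-144 + 99)*16 = -45*16 = -720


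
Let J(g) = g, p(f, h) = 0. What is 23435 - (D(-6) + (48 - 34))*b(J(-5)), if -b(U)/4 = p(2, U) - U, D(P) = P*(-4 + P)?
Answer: 24915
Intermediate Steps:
b(U) = 4*U (b(U) = -4*(0 - U) = -(-4)*U = 4*U)
23435 - (D(-6) + (48 - 34))*b(J(-5)) = 23435 - (-6*(-4 - 6) + (48 - 34))*4*(-5) = 23435 - (-6*(-10) + 14)*(-20) = 23435 - (60 + 14)*(-20) = 23435 - 74*(-20) = 23435 - 1*(-1480) = 23435 + 1480 = 24915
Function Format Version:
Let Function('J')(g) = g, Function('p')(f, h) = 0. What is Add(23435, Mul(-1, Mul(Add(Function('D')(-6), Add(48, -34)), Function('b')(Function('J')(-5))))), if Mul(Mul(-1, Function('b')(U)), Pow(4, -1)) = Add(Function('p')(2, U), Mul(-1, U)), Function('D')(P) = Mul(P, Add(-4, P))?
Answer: 24915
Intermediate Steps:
Function('b')(U) = Mul(4, U) (Function('b')(U) = Mul(-4, Add(0, Mul(-1, U))) = Mul(-4, Mul(-1, U)) = Mul(4, U))
Add(23435, Mul(-1, Mul(Add(Function('D')(-6), Add(48, -34)), Function('b')(Function('J')(-5))))) = Add(23435, Mul(-1, Mul(Add(Mul(-6, Add(-4, -6)), Add(48, -34)), Mul(4, -5)))) = Add(23435, Mul(-1, Mul(Add(Mul(-6, -10), 14), -20))) = Add(23435, Mul(-1, Mul(Add(60, 14), -20))) = Add(23435, Mul(-1, Mul(74, -20))) = Add(23435, Mul(-1, -1480)) = Add(23435, 1480) = 24915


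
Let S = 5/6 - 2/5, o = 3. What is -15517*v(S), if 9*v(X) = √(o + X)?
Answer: -15517*√3090/270 ≈ -3194.6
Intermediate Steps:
S = 13/30 (S = 5*(⅙) - 2*⅕ = ⅚ - ⅖ = 13/30 ≈ 0.43333)
v(X) = √(3 + X)/9
-15517*v(S) = -15517*√(3 + 13/30)/9 = -15517*√(103/30)/9 = -15517*√3090/30/9 = -15517*√3090/270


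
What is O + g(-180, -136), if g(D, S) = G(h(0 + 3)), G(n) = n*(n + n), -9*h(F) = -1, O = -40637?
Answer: -3291595/81 ≈ -40637.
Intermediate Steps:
h(F) = 1/9 (h(F) = -1/9*(-1) = 1/9)
G(n) = 2*n**2 (G(n) = n*(2*n) = 2*n**2)
g(D, S) = 2/81 (g(D, S) = 2*(1/9)**2 = 2*(1/81) = 2/81)
O + g(-180, -136) = -40637 + 2/81 = -3291595/81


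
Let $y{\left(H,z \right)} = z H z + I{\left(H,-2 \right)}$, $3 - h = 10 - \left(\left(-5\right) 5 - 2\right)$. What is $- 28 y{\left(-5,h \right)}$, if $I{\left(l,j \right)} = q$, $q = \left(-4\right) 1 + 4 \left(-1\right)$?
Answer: $162064$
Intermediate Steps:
$q = -8$ ($q = -4 - 4 = -8$)
$h = -34$ ($h = 3 - \left(10 - \left(\left(-5\right) 5 - 2\right)\right) = 3 - \left(10 - \left(-25 - 2\right)\right) = 3 - \left(10 - -27\right) = 3 - \left(10 + 27\right) = 3 - 37 = -34$)
$I{\left(l,j \right)} = -8$
$y{\left(H,z \right)} = -8 + H z^{2}$ ($y{\left(H,z \right)} = z H z - 8 = H z z - 8 = H z^{2} - 8 = -8 + H z^{2}$)
$- 28 y{\left(-5,h \right)} = - 28 \left(-8 - 5 \left(-34\right)^{2}\right) = - 28 \left(-8 - 5780\right) = \left(-28\right) \left(-5788\right) = 162064$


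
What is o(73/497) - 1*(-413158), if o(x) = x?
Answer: 205339599/497 ≈ 4.1316e+5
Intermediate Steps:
o(73/497) - 1*(-413158) = 73/497 - 1*(-413158) = 73*(1/497) + 413158 = 73/497 + 413158 = 205339599/497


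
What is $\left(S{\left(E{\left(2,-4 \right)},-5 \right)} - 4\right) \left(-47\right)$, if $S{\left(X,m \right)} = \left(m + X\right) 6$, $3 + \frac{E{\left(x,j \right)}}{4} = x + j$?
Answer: $7238$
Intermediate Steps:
$E{\left(x,j \right)} = -12 + 4 j + 4 x$ ($E{\left(x,j \right)} = -12 + 4 \left(x + j\right) = -12 + 4 \left(j + x\right) = -12 + \left(4 j + 4 x\right) = -12 + 4 j + 4 x$)
$S{\left(X,m \right)} = 6 X + 6 m$ ($S{\left(X,m \right)} = \left(X + m\right) 6 = 6 X + 6 m$)
$\left(S{\left(E{\left(2,-4 \right)},-5 \right)} - 4\right) \left(-47\right) = \left(\left(6 \left(-12 + 4 \left(-4\right) + 4 \cdot 2\right) + 6 \left(-5\right)\right) - 4\right) \left(-47\right) = \left(\left(6 \left(-12 - 16 + 8\right) - 30\right) - 4\right) \left(-47\right) = \left(\left(6 \left(-20\right) - 30\right) - 4\right) \left(-47\right) = \left(\left(-120 - 30\right) - 4\right) \left(-47\right) = \left(-150 - 4\right) \left(-47\right) = \left(-154\right) \left(-47\right) = 7238$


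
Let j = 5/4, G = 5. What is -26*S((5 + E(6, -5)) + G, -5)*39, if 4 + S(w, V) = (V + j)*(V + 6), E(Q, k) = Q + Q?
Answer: 15717/2 ≈ 7858.5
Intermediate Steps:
j = 5/4 (j = 5*(1/4) = 5/4 ≈ 1.2500)
E(Q, k) = 2*Q
S(w, V) = -4 + (6 + V)*(5/4 + V) (S(w, V) = -4 + (V + 5/4)*(V + 6) = -4 + (5/4 + V)*(6 + V) = -4 + (6 + V)*(5/4 + V))
-26*S((5 + E(6, -5)) + G, -5)*39 = -26*(7/2 + (-5)**2 + (29/4)*(-5))*39 = -26*(7/2 + 25 - 145/4)*39 = -26*(-31/4)*39 = (403/2)*39 = 15717/2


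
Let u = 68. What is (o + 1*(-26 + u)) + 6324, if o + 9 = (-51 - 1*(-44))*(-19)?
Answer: 6490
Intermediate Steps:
o = 124 (o = -9 + (-51 - 1*(-44))*(-19) = -9 + (-51 + 44)*(-19) = -9 - 7*(-19) = -9 + 133 = 124)
(o + 1*(-26 + u)) + 6324 = (124 + 1*(-26 + 68)) + 6324 = (124 + 1*42) + 6324 = (124 + 42) + 6324 = 166 + 6324 = 6490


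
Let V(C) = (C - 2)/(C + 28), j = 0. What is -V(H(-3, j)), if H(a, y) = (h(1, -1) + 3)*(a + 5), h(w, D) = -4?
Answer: 2/13 ≈ 0.15385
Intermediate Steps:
H(a, y) = -5 - a (H(a, y) = (-4 + 3)*(a + 5) = -(5 + a) = -5 - a)
V(C) = (-2 + C)/(28 + C)
-V(H(-3, j)) = -(-2 + (-5 - 1*(-3)))/(28 + (-5 - 1*(-3))) = -(-2 + (-5 + 3))/(28 + (-5 + 3)) = -(-2 - 2)/(28 - 2) = -(-4)/26 = -1*(-2/13) = 2/13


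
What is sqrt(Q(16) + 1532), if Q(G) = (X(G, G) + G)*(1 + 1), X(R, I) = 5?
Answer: sqrt(1574) ≈ 39.674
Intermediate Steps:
Q(G) = 10 + 2*G (Q(G) = (5 + G)*(1 + 1) = (5 + G)*2 = 10 + 2*G)
sqrt(Q(16) + 1532) = sqrt((10 + 2*16) + 1532) = sqrt((10 + 32) + 1532) = sqrt(42 + 1532) = sqrt(1574)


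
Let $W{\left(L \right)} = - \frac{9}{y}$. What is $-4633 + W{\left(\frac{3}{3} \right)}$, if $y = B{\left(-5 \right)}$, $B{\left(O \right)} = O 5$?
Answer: $- \frac{115816}{25} \approx -4632.6$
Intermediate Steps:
$B{\left(O \right)} = 5 O$
$y = -25$ ($y = 5 \left(-5\right) = -25$)
$W{\left(L \right)} = \frac{9}{25}$ ($W{\left(L \right)} = - \frac{9}{-25} = \left(-9\right) \left(- \frac{1}{25}\right) = \frac{9}{25}$)
$-4633 + W{\left(\frac{3}{3} \right)} = -4633 + \frac{9}{25} = - \frac{115816}{25}$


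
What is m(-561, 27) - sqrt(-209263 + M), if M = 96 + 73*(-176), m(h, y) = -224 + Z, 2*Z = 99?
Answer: -349/2 - 19*I*sqrt(615) ≈ -174.5 - 471.18*I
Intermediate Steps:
Z = 99/2 (Z = (1/2)*99 = 99/2 ≈ 49.500)
m(h, y) = -349/2 (m(h, y) = -224 + 99/2 = -349/2)
M = -12752 (M = 96 - 12848 = -12752)
m(-561, 27) - sqrt(-209263 + M) = -349/2 - sqrt(-209263 - 12752) = -349/2 - sqrt(-222015) = -349/2 - 19*I*sqrt(615)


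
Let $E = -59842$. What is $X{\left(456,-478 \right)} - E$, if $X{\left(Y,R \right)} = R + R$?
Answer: $58886$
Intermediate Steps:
$X{\left(Y,R \right)} = 2 R$
$X{\left(456,-478 \right)} - E = 2 \left(-478\right) - -59842 = -956 + 59842 = 58886$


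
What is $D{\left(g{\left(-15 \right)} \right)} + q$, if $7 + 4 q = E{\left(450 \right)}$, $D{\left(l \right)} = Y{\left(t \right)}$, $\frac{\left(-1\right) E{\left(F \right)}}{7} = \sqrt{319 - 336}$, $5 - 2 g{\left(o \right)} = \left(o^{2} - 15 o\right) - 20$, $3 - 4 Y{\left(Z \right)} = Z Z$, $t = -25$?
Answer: $- \frac{629}{4} - \frac{7 i \sqrt{17}}{4} \approx -157.25 - 7.2154 i$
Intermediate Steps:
$Y{\left(Z \right)} = \frac{3}{4} - \frac{Z^{2}}{4}$ ($Y{\left(Z \right)} = \frac{3}{4} - \frac{Z Z}{4} = \frac{3}{4} - \frac{Z^{2}}{4}$)
$g{\left(o \right)} = \frac{25}{2} - \frac{o^{2}}{2} + \frac{15 o}{2}$ ($g{\left(o \right)} = \frac{5}{2} - \frac{\left(o^{2} - 15 o\right) - 20}{2} = \frac{5}{2} - \frac{-20 + o^{2} - 15 o}{2} = \frac{5}{2} + \left(10 - \frac{o^{2}}{2} + \frac{15 o}{2}\right) = \frac{25}{2} - \frac{o^{2}}{2} + \frac{15 o}{2}$)
$E{\left(F \right)} = - 7 i \sqrt{17}$ ($E{\left(F \right)} = - 7 \sqrt{319 - 336} = - 7 \sqrt{-17} = - 7 i \sqrt{17}$)
$D{\left(l \right)} = - \frac{311}{2}$ ($D{\left(l \right)} = \frac{3}{4} - \frac{\left(-25\right)^{2}}{4} = \frac{3}{4} - \frac{625}{4} = - \frac{311}{2}$)
$q = - \frac{7}{4} - \frac{7 i \sqrt{17}}{4}$ ($q = - \frac{7}{4} + \frac{\left(-7\right) i \sqrt{17}}{4} = - \frac{7}{4} - \frac{7 i \sqrt{17}}{4} \approx -1.75 - 7.2154 i$)
$D{\left(g{\left(-15 \right)} \right)} + q = - \frac{311}{2} - \left(\frac{7}{4} + \frac{7 i \sqrt{17}}{4}\right) = - \frac{629}{4} - \frac{7 i \sqrt{17}}{4}$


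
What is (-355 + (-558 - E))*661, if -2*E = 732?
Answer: -361567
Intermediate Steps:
E = -366 (E = -½*732 = -366)
(-355 + (-558 - E))*661 = (-355 + (-558 - 1*(-366)))*661 = (-355 + (-558 + 366))*661 = (-355 - 192)*661 = -547*661 = -361567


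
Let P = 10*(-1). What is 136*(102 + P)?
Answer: 12512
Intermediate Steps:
P = -10
136*(102 + P) = 136*(102 - 10) = 136*92 = 12512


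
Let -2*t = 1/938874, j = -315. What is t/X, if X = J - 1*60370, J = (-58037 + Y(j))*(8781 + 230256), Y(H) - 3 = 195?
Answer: 1/25961220731817924 ≈ 3.8519e-17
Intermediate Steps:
Y(H) = 198 (Y(H) = 3 + 195 = 198)
J = -13825661043 (J = (-58037 + 198)*(8781 + 230256) = -57839*239037 = -13825661043)
t = -1/1877748 (t = -½/938874 = -½*1/938874 = -1/1877748 ≈ -5.3255e-7)
X = -13825721413 (X = -13825661043 - 1*60370 = -13825661043 - 60370 = -13825721413)
t/X = -1/1877748/(-13825721413) = -1/1877748*(-1/13825721413) = 1/25961220731817924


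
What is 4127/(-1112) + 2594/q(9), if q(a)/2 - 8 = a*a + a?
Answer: 518909/54488 ≈ 9.5234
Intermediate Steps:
q(a) = 16 + 2*a + 2*a**2 (q(a) = 16 + 2*(a*a + a) = 16 + 2*(a**2 + a) = 16 + 2*(a + a**2) = 16 + (2*a + 2*a**2) = 16 + 2*a + 2*a**2)
4127/(-1112) + 2594/q(9) = 4127/(-1112) + 2594/(16 + 2*9 + 2*9**2) = 4127*(-1/1112) + 2594/(16 + 18 + 2*81) = -4127/1112 + 2594/(16 + 18 + 162) = -4127/1112 + 2594/196 = -4127/1112 + 2594*(1/196) = -4127/1112 + 1297/98 = 518909/54488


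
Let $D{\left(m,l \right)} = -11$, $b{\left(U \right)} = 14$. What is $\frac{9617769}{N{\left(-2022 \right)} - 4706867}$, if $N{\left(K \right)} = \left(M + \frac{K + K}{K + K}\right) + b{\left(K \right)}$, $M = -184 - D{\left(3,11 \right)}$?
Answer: $- \frac{9617769}{4707025} \approx -2.0433$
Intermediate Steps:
$M = -173$ ($M = -184 - -11 = -184 + 11 = -173$)
$N{\left(K \right)} = -158$ ($N{\left(K \right)} = \left(-173 + \frac{K + K}{K + K}\right) + 14 = \left(-173 + \frac{2 K}{2 K}\right) + 14 = \left(-173 + 2 K \frac{1}{2 K}\right) + 14 = \left(-173 + 1\right) + 14 = -172 + 14 = -158$)
$\frac{9617769}{N{\left(-2022 \right)} - 4706867} = \frac{9617769}{-158 - 4706867} = \frac{9617769}{-4707025} = 9617769 \left(- \frac{1}{4707025}\right) = - \frac{9617769}{4707025}$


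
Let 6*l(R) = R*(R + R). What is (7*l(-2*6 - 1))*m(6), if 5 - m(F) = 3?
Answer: 2366/3 ≈ 788.67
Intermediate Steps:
m(F) = 2 (m(F) = 5 - 1*3 = 5 - 3 = 2)
l(R) = R**2/3 (l(R) = (R*(R + R))/6 = (R*(2*R))/6 = (2*R**2)/6 = R**2/3)
(7*l(-2*6 - 1))*m(6) = (7*((-2*6 - 1)**2/3))*2 = (7*((-12 - 1)**2/3))*2 = (7*((1/3)*(-13)**2))*2 = (7*((1/3)*169))*2 = (7*(169/3))*2 = (1183/3)*2 = 2366/3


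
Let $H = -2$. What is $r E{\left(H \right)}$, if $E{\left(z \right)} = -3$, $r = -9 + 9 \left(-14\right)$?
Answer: $405$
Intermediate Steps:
$r = -135$ ($r = -9 - 126 = -135$)
$r E{\left(H \right)} = \left(-135\right) \left(-3\right) = 405$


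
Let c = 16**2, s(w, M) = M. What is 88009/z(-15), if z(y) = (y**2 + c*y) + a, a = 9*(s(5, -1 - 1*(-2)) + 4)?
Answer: -5177/210 ≈ -24.652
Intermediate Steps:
a = 45 (a = 9*((-1 - 1*(-2)) + 4) = 9*((-1 + 2) + 4) = 9*(1 + 4) = 9*5 = 45)
c = 256
z(y) = 45 + y**2 + 256*y (z(y) = (y**2 + 256*y) + 45 = 45 + y**2 + 256*y)
88009/z(-15) = 88009/(45 + (-15)**2 + 256*(-15)) = 88009/(45 + 225 - 3840) = 88009/(-3570) = 88009*(-1/3570) = -5177/210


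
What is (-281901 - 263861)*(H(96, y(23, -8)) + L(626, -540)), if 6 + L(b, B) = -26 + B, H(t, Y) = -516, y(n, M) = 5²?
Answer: 593789056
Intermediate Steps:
y(n, M) = 25
L(b, B) = -32 + B (L(b, B) = -6 + (-26 + B) = -32 + B)
(-281901 - 263861)*(H(96, y(23, -8)) + L(626, -540)) = (-281901 - 263861)*(-516 + (-32 - 540)) = -545762*(-516 - 572) = -545762*(-1088) = 593789056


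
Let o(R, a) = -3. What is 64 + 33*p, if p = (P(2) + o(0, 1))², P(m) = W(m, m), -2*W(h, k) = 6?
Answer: 1252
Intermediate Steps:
W(h, k) = -3 (W(h, k) = -½*6 = -3)
P(m) = -3
p = 36 (p = (-3 - 3)² = (-6)² = 36)
64 + 33*p = 64 + 33*36 = 64 + 1188 = 1252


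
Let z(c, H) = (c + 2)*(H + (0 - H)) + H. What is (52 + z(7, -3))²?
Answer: 2401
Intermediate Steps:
z(c, H) = H (z(c, H) = (2 + c)*(H - H) + H = (2 + c)*0 + H = 0 + H = H)
(52 + z(7, -3))² = (52 - 3)² = 49² = 2401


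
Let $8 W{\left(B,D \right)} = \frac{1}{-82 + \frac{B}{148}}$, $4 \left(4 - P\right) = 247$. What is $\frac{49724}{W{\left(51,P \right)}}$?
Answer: $- \frac{1201829080}{37} \approx -3.2482 \cdot 10^{7}$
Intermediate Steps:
$P = - \frac{231}{4}$ ($P = 4 - \frac{247}{4} = - \frac{231}{4} \approx -57.75$)
$W{\left(B,D \right)} = \frac{1}{8 \left(-82 + \frac{B}{148}\right)}$
$\frac{49724}{W{\left(51,P \right)}} = \frac{49724}{\frac{37}{2} \frac{1}{-12136 + 51}} = \frac{49724}{\frac{37}{2} \frac{1}{-12085}} = \frac{49724}{\frac{37}{2} \left(- \frac{1}{12085}\right)} = \frac{49724}{- \frac{37}{24170}} = 49724 \left(- \frac{24170}{37}\right) = - \frac{1201829080}{37}$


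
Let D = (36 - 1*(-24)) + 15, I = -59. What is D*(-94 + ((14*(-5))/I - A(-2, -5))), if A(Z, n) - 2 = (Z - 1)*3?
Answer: -379725/59 ≈ -6436.0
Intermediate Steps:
A(Z, n) = -1 + 3*Z (A(Z, n) = 2 + (Z - 1)*3 = 2 + (-1 + Z)*3 = 2 + (-3 + 3*Z) = -1 + 3*Z)
D = 75 (D = (36 + 24) + 15 = 60 + 15 = 75)
D*(-94 + ((14*(-5))/I - A(-2, -5))) = 75*(-94 + ((14*(-5))/(-59) - (-1 + 3*(-2)))) = 75*(-94 + (-70*(-1/59) - (-1 - 6))) = 75*(-94 + (70/59 - 1*(-7))) = 75*(-94 + (70/59 + 7)) = 75*(-94 + 483/59) = 75*(-5063/59) = -379725/59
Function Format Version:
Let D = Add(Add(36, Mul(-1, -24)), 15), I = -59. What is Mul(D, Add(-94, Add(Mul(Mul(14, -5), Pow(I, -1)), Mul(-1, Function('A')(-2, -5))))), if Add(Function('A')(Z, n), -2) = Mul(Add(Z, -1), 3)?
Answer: Rational(-379725, 59) ≈ -6436.0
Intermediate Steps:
Function('A')(Z, n) = Add(-1, Mul(3, Z)) (Function('A')(Z, n) = Add(2, Mul(Add(Z, -1), 3)) = Add(2, Mul(Add(-1, Z), 3)) = Add(2, Add(-3, Mul(3, Z))) = Add(-1, Mul(3, Z)))
D = 75 (D = Add(Add(36, 24), 15) = Add(60, 15) = 75)
Mul(D, Add(-94, Add(Mul(Mul(14, -5), Pow(I, -1)), Mul(-1, Function('A')(-2, -5))))) = Mul(75, Add(-94, Add(Mul(Mul(14, -5), Pow(-59, -1)), Mul(-1, Add(-1, Mul(3, -2)))))) = Mul(75, Add(-94, Add(Mul(-70, Rational(-1, 59)), Mul(-1, Add(-1, -6))))) = Mul(75, Add(-94, Add(Rational(70, 59), Mul(-1, -7)))) = Mul(75, Add(-94, Add(Rational(70, 59), 7))) = Mul(75, Add(-94, Rational(483, 59))) = Mul(75, Rational(-5063, 59)) = Rational(-379725, 59)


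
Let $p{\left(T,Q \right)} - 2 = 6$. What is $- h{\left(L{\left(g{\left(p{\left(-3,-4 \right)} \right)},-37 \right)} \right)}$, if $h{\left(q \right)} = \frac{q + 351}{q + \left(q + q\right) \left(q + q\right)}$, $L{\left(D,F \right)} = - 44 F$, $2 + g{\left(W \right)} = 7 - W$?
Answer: $- \frac{1979}{10603164} \approx -0.00018664$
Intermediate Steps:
$p{\left(T,Q \right)} = 8$ ($p{\left(T,Q \right)} = 2 + 6 = 8$)
$g{\left(W \right)} = 5 - W$ ($g{\left(W \right)} = -2 - \left(-7 + W\right) = 5 - W$)
$h{\left(q \right)} = \frac{351 + q}{q + 4 q^{2}}$ ($h{\left(q \right)} = \frac{351 + q}{q + 2 q 2 q} = \frac{351 + q}{q + 4 q^{2}}$)
$- h{\left(L{\left(g{\left(p{\left(-3,-4 \right)} \right)},-37 \right)} \right)} = - \frac{351 - -1628}{\left(-44\right) \left(-37\right) \left(1 + 4 \left(\left(-44\right) \left(-37\right)\right)\right)} = - \frac{351 + 1628}{1628 \left(1 + 4 \cdot 1628\right)} = - \frac{1979}{1628 \left(1 + 6512\right)} = - \frac{1979}{1628 \cdot 6513} = \left(-1\right) \frac{1979}{10603164} = - \frac{1979}{10603164}$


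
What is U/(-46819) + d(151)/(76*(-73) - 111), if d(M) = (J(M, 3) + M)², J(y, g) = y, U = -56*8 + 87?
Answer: -4268037177/264948721 ≈ -16.109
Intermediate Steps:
U = -361 (U = -448 + 87 = -361)
d(M) = 4*M² (d(M) = (M + M)² = (2*M)² = 4*M²)
U/(-46819) + d(151)/(76*(-73) - 111) = -361/(-46819) + (4*151²)/(76*(-73) - 111) = -361*(-1/46819) + (4*22801)/(-5548 - 111) = 361/46819 + 91204/(-5659) = 361/46819 + 91204*(-1/5659) = 361/46819 - 91204/5659 = -4268037177/264948721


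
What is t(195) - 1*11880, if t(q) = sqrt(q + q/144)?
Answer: -11880 + 5*sqrt(1131)/12 ≈ -11866.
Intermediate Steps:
t(q) = sqrt(145)*sqrt(q)/12 (t(q) = sqrt(q + q*(1/144)) = sqrt(q + q/144) = sqrt(145*q/144) = sqrt(145)*sqrt(q)/12)
t(195) - 1*11880 = sqrt(145)*sqrt(195)/12 - 1*11880 = 5*sqrt(1131)/12 - 11880 = -11880 + 5*sqrt(1131)/12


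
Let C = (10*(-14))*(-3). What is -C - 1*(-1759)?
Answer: 1339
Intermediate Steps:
C = 420 (C = -140*(-3) = 420)
-C - 1*(-1759) = -1*420 - 1*(-1759) = -420 + 1759 = 1339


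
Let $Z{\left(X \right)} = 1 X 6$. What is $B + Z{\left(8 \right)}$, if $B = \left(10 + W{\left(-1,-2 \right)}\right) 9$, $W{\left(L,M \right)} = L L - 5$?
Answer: $102$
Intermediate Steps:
$W{\left(L,M \right)} = -5 + L^{2}$ ($W{\left(L,M \right)} = L^{2} - 5 = -5 + L^{2}$)
$B = 54$ ($B = \left(10 - \left(5 - \left(-1\right)^{2}\right)\right) 9 = \left(10 + \left(-5 + 1\right)\right) 9 = \left(10 - 4\right) 9 = 6 \cdot 9 = 54$)
$Z{\left(X \right)} = 6 X$ ($Z{\left(X \right)} = X 6 = 6 X$)
$B + Z{\left(8 \right)} = 54 + 6 \cdot 8 = 54 + 48 = 102$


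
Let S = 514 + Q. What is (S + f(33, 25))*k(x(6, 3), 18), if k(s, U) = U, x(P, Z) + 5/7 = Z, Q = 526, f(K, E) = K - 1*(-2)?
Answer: 19350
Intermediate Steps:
f(K, E) = 2 + K (f(K, E) = K + 2 = 2 + K)
x(P, Z) = -5/7 + Z
S = 1040 (S = 514 + 526 = 1040)
(S + f(33, 25))*k(x(6, 3), 18) = (1040 + (2 + 33))*18 = (1040 + 35)*18 = 1075*18 = 19350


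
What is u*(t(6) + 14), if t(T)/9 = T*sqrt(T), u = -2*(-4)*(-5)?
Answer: -560 - 2160*sqrt(6) ≈ -5850.9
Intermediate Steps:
u = -40 (u = 8*(-5) = -40)
t(T) = 9*T**(3/2) (t(T) = 9*(T*sqrt(T)) = 9*T**(3/2))
u*(t(6) + 14) = -40*(9*6**(3/2) + 14) = -40*(9*(6*sqrt(6)) + 14) = -40*(54*sqrt(6) + 14) = -40*(14 + 54*sqrt(6)) = -560 - 2160*sqrt(6)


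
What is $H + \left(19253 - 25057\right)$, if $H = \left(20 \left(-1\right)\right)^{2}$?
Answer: $-5404$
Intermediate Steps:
$H = 400$ ($H = \left(-20\right)^{2} = 400$)
$H + \left(19253 - 25057\right) = 400 + \left(19253 - 25057\right) = 400 - 5804 = -5404$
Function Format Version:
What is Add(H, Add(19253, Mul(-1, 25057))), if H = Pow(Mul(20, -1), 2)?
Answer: -5404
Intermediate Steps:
H = 400 (H = Pow(-20, 2) = 400)
Add(H, Add(19253, Mul(-1, 25057))) = Add(400, Add(19253, Mul(-1, 25057))) = Add(400, Add(19253, -25057)) = Add(400, -5804) = -5404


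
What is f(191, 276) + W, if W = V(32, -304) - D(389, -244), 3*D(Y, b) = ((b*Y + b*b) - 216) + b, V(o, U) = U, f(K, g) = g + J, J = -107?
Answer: 35435/3 ≈ 11812.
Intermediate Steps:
f(K, g) = -107 + g (f(K, g) = g - 107 = -107 + g)
D(Y, b) = -72 + b/3 + b**2/3 + Y*b/3 (D(Y, b) = (((b*Y + b*b) - 216) + b)/3 = (((Y*b + b**2) - 216) + b)/3 = (((b**2 + Y*b) - 216) + b)/3 = ((-216 + b**2 + Y*b) + b)/3 = (-216 + b + b**2 + Y*b)/3 = -72 + b/3 + b**2/3 + Y*b/3)
W = 34928/3 (W = -304 - (-72 + (1/3)*(-244) + (1/3)*(-244)**2 + (1/3)*389*(-244)) = -304 - (-72 - 244/3 + (1/3)*59536 - 94916/3) = -304 - (-72 - 244/3 + 59536/3 - 94916/3) = -304 - 1*(-35840/3) = -304 + 35840/3 = 34928/3 ≈ 11643.)
f(191, 276) + W = (-107 + 276) + 34928/3 = 169 + 34928/3 = 35435/3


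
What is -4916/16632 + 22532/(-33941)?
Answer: -135401545/141126678 ≈ -0.95943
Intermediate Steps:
-4916/16632 + 22532/(-33941) = -4916*1/16632 + 22532*(-1/33941) = -1229/4158 - 22532/33941 = -135401545/141126678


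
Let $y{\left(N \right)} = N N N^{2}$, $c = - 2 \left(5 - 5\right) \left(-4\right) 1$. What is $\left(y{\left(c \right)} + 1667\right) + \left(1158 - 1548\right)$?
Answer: $1277$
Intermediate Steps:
$c = 0$ ($c = \left(-2\right) 0 \left(-4\right) 1 = 0 \left(-4\right) 1 = 0 \cdot 1 = 0$)
$y{\left(N \right)} = N^{4}$ ($y{\left(N \right)} = N^{2} N^{2} = N^{4}$)
$\left(y{\left(c \right)} + 1667\right) + \left(1158 - 1548\right) = \left(0^{4} + 1667\right) + \left(1158 - 1548\right) = \left(0 + 1667\right) - 390 = 1667 - 390 = 1277$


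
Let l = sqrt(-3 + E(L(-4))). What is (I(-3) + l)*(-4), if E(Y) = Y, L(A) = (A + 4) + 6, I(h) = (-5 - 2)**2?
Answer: -196 - 4*sqrt(3) ≈ -202.93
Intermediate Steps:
I(h) = 49 (I(h) = (-7)**2 = 49)
L(A) = 10 + A (L(A) = (4 + A) + 6 = 10 + A)
l = sqrt(3) (l = sqrt(-3 + (10 - 4)) = sqrt(-3 + 6) = sqrt(3) ≈ 1.7320)
(I(-3) + l)*(-4) = (49 + sqrt(3))*(-4) = -196 - 4*sqrt(3)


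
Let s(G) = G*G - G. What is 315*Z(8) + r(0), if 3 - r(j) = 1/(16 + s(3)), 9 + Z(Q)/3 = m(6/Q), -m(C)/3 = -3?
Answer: 65/22 ≈ 2.9545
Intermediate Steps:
m(C) = 9 (m(C) = -3*(-3) = 9)
Z(Q) = 0 (Z(Q) = -27 + 3*9 = -27 + 27 = 0)
s(G) = G**2 - G
r(j) = 65/22 (r(j) = 3 - 1/(16 + 3*(-1 + 3)) = 3 - 1/(16 + 3*2) = 3 - 1/(16 + 6) = 3 - 1/22 = 65/22)
315*Z(8) + r(0) = 315*0 + 65/22 = 0 + 65/22 = 65/22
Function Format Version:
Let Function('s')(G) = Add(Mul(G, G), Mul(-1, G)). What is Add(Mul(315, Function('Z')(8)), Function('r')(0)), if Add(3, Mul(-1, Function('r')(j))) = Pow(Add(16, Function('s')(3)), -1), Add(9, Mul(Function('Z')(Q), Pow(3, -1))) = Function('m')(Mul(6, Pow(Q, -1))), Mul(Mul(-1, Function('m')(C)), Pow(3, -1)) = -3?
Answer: Rational(65, 22) ≈ 2.9545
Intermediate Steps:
Function('m')(C) = 9 (Function('m')(C) = Mul(-3, -3) = 9)
Function('Z')(Q) = 0 (Function('Z')(Q) = Add(-27, Mul(3, 9)) = Add(-27, 27) = 0)
Function('s')(G) = Add(Pow(G, 2), Mul(-1, G))
Function('r')(j) = Rational(65, 22) (Function('r')(j) = Add(3, Mul(-1, Pow(Add(16, Mul(3, Add(-1, 3))), -1))) = Add(3, Mul(-1, Pow(Add(16, Mul(3, 2)), -1))) = Add(3, Mul(-1, Pow(Add(16, 6), -1))) = Add(3, Mul(-1, Pow(22, -1))) = Add(3, Mul(-1, Rational(1, 22))) = Add(3, Rational(-1, 22)) = Rational(65, 22))
Add(Mul(315, Function('Z')(8)), Function('r')(0)) = Add(Mul(315, 0), Rational(65, 22)) = Add(0, Rational(65, 22)) = Rational(65, 22)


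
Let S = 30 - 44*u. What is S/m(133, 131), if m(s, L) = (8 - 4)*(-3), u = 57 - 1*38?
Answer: 403/6 ≈ 67.167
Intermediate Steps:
u = 19 (u = 57 - 38 = 19)
m(s, L) = -12 (m(s, L) = 4*(-3) = -12)
S = -806 (S = 30 - 44*19 = 30 - 836 = -806)
S/m(133, 131) = -806/(-12) = -806*(-1/12) = 403/6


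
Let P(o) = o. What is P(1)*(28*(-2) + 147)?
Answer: 91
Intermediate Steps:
P(1)*(28*(-2) + 147) = 1*(28*(-2) + 147) = 1*(-56 + 147) = 1*91 = 91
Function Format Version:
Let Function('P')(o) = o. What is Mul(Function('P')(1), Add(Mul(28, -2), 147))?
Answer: 91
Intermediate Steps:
Mul(Function('P')(1), Add(Mul(28, -2), 147)) = Mul(1, Add(Mul(28, -2), 147)) = Mul(1, Add(-56, 147)) = Mul(1, 91) = 91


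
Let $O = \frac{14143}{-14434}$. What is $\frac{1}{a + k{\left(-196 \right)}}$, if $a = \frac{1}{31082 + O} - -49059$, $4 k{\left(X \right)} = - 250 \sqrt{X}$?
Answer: $\frac{9873761297983980443605}{484550947816330189991671346} + \frac{176105120978209521875 i}{484550947816330189991671346} \approx 2.0377 \cdot 10^{-5} + 3.6344 \cdot 10^{-7} i$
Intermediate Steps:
$O = - \frac{14143}{14434}$ ($O = 14143 \left(- \frac{1}{14434}\right) = - \frac{14143}{14434} \approx -0.97984$)
$k{\left(X \right)} = - \frac{125 \sqrt{X}}{2}$ ($k{\left(X \right)} = \frac{\left(-250\right) \sqrt{X}}{4} = - \frac{125 \sqrt{X}}{2}$)
$a = \frac{22009017602689}{448623445}$ ($a = \frac{1}{31082 - \frac{14143}{14434}} - -49059 = \frac{1}{\frac{448623445}{14434}} + 49059 = \frac{14434}{448623445} + 49059 = \frac{22009017602689}{448623445} \approx 49059.0$)
$\frac{1}{a + k{\left(-196 \right)}} = \frac{1}{\frac{22009017602689}{448623445} - \frac{125 \sqrt{-196}}{2}} = \frac{1}{\frac{22009017602689}{448623445} - \frac{125 \cdot 14 i}{2}} = \frac{1}{\frac{22009017602689}{448623445} - 875 i} = \frac{201262995403668025 \left(\frac{22009017602689}{448623445} + 875 i\right)}{484550947816330189991671346}$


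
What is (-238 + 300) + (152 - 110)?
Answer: 104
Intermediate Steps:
(-238 + 300) + (152 - 110) = 62 + 42 = 104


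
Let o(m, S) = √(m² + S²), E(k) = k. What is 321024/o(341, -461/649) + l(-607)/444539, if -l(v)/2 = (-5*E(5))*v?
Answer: -30350/444539 + 104172288*√48977886002/24488943001 ≈ 941.35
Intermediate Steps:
o(m, S) = √(S² + m²)
l(v) = 50*v (l(v) = -2*(-5*5)*v = -(-50)*v = 50*v)
321024/o(341, -461/649) + l(-607)/444539 = 321024/(√((-461/649)² + 341²)) + (50*(-607))/444539 = 321024/(√((-461*1/649)² + 116281)) - 30350*1/444539 = 321024/(√((-461/649)² + 116281)) - 30350/444539 = 321024/(√(212521/421201 + 116281)) - 30350/444539 = 321024/(√(48977886002/421201)) - 30350/444539 = 321024/((√48977886002/649)) - 30350/444539 = 321024*(649*√48977886002/48977886002) - 30350/444539 = 104172288*√48977886002/24488943001 - 30350/444539 = -30350/444539 + 104172288*√48977886002/24488943001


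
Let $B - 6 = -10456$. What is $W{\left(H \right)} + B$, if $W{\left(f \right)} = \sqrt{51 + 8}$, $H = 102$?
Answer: $-10450 + \sqrt{59} \approx -10442.0$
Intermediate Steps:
$W{\left(f \right)} = \sqrt{59}$
$B = -10450$ ($B = 6 - 10456 = -10450$)
$W{\left(H \right)} + B = \sqrt{59} - 10450 = -10450 + \sqrt{59}$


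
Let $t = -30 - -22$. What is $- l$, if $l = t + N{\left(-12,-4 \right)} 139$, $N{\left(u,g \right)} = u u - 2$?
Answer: $-19730$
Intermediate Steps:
$t = -8$ ($t = -30 + 22 = -8$)
$N{\left(u,g \right)} = -2 + u^{2}$ ($N{\left(u,g \right)} = u^{2} - 2 = -2 + u^{2}$)
$l = 19730$ ($l = -8 + \left(-2 + \left(-12\right)^{2}\right) 139 = -8 + \left(-2 + 144\right) 139 = -8 + 142 \cdot 139 = -8 + 19738 = 19730$)
$- l = \left(-1\right) 19730 = -19730$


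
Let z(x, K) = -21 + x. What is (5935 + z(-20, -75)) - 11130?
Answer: -5236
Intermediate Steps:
(5935 + z(-20, -75)) - 11130 = (5935 + (-21 - 20)) - 11130 = (5935 - 41) - 11130 = 5894 - 11130 = -5236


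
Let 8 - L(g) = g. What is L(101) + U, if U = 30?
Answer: -63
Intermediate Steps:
L(g) = 8 - g
L(101) + U = (8 - 1*101) + 30 = (8 - 101) + 30 = -93 + 30 = -63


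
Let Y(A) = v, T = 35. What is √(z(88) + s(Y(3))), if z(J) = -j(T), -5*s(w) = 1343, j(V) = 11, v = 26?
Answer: I*√6990/5 ≈ 16.721*I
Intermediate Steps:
Y(A) = 26
s(w) = -1343/5 (s(w) = -⅕*1343 = -1343/5)
z(J) = -11 (z(J) = -1*11 = -11)
√(z(88) + s(Y(3))) = √(-11 - 1343/5) = √(-1398/5) = I*√6990/5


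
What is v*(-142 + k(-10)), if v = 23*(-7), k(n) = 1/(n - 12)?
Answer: 503125/22 ≈ 22869.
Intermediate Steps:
k(n) = 1/(-12 + n)
v = -161
v*(-142 + k(-10)) = -161*(-142 + 1/(-12 - 10)) = -161*(-142 + 1/(-22)) = -161*(-142 - 1/22) = -161*(-3125/22) = 503125/22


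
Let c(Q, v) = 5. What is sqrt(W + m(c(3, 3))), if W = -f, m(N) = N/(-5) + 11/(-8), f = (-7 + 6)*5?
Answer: sqrt(42)/4 ≈ 1.6202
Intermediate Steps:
f = -5 (f = -1*5 = -5)
m(N) = -11/8 - N/5 (m(N) = N*(-1/5) + 11*(-1/8) = -N/5 - 11/8 = -11/8 - N/5)
W = 5 (W = -1*(-5) = 5)
sqrt(W + m(c(3, 3))) = sqrt(5 + (-11/8 - 1/5*5)) = sqrt(5 + (-11/8 - 1)) = sqrt(5 - 19/8) = sqrt(21/8) = sqrt(42)/4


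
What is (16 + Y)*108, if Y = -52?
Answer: -3888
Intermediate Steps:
(16 + Y)*108 = (16 - 52)*108 = -36*108 = -3888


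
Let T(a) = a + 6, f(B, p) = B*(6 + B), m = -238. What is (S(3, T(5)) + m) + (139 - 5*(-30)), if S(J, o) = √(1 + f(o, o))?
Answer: 51 + 2*√47 ≈ 64.711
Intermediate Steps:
T(a) = 6 + a
S(J, o) = √(1 + o*(6 + o))
(S(3, T(5)) + m) + (139 - 5*(-30)) = (√(1 + (6 + 5)*(6 + (6 + 5))) - 238) + (139 - 5*(-30)) = (√(1 + 11*(6 + 11)) - 238) + (139 - 1*(-150)) = (√(1 + 11*17) - 238) + (139 + 150) = (√(1 + 187) - 238) + 289 = (√188 - 238) + 289 = (2*√47 - 238) + 289 = (-238 + 2*√47) + 289 = 51 + 2*√47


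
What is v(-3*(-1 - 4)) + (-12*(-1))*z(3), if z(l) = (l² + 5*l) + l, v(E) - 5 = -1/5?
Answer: 1644/5 ≈ 328.80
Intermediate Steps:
v(E) = 24/5 (v(E) = 5 - 1/5 = 5 - 1*⅕ = 5 - ⅕ = 24/5)
z(l) = l² + 6*l
v(-3*(-1 - 4)) + (-12*(-1))*z(3) = 24/5 + (-12*(-1))*(3*(6 + 3)) = 24/5 + 12*(3*9) = 24/5 + 12*27 = 24/5 + 324 = 1644/5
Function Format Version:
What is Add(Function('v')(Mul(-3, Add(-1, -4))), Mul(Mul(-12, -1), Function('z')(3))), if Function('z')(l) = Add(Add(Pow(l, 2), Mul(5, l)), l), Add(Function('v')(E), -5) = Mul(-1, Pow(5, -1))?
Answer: Rational(1644, 5) ≈ 328.80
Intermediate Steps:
Function('v')(E) = Rational(24, 5) (Function('v')(E) = Add(5, Mul(-1, Pow(5, -1))) = Add(5, Mul(-1, Rational(1, 5))) = Add(5, Rational(-1, 5)) = Rational(24, 5))
Function('z')(l) = Add(Pow(l, 2), Mul(6, l))
Add(Function('v')(Mul(-3, Add(-1, -4))), Mul(Mul(-12, -1), Function('z')(3))) = Add(Rational(24, 5), Mul(Mul(-12, -1), Mul(3, Add(6, 3)))) = Add(Rational(24, 5), Mul(12, Mul(3, 9))) = Add(Rational(24, 5), Mul(12, 27)) = Add(Rational(24, 5), 324) = Rational(1644, 5)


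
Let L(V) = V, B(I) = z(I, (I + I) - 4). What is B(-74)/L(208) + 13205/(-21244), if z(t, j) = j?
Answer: -373483/276172 ≈ -1.3524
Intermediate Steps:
B(I) = -4 + 2*I (B(I) = (I + I) - 4 = 2*I - 4 = -4 + 2*I)
B(-74)/L(208) + 13205/(-21244) = (-4 + 2*(-74))/208 + 13205/(-21244) = (-4 - 148)*(1/208) + 13205*(-1/21244) = -152*1/208 - 13205/21244 = -19/26 - 13205/21244 = -373483/276172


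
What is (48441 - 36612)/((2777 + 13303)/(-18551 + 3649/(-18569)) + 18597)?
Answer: 84892092089/133457152162 ≈ 0.63610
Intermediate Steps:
(48441 - 36612)/((2777 + 13303)/(-18551 + 3649/(-18569)) + 18597) = 11829/(16080/(-18551 + 3649*(-1/18569)) + 18597) = 11829/(16080/(-18551 - 3649/18569) + 18597) = 11829/(16080/(-344477168/18569) + 18597) = 11829/(16080*(-18569/344477168) + 18597) = 11829/(-18661845/21529823 + 18597) = 11829/(400371456486/21529823) = 11829*(21529823/400371456486) = 84892092089/133457152162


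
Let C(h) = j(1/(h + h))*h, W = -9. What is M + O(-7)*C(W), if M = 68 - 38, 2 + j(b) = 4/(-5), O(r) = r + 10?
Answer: 528/5 ≈ 105.60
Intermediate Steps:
O(r) = 10 + r
j(b) = -14/5 (j(b) = -2 + 4/(-5) = -2 + 4*(-1/5) = -2 - 4/5 = -14/5)
M = 30
C(h) = -14*h/5
M + O(-7)*C(W) = 30 + (10 - 7)*(-14/5*(-9)) = 30 + 3*(126/5) = 30 + 378/5 = 528/5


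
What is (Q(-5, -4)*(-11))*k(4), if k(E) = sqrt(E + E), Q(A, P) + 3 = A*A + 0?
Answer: -484*sqrt(2) ≈ -684.48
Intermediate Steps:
Q(A, P) = -3 + A**2 (Q(A, P) = -3 + (A*A + 0) = -3 + (A**2 + 0) = -3 + A**2)
k(E) = sqrt(2)*sqrt(E) (k(E) = sqrt(2*E) = sqrt(2)*sqrt(E))
(Q(-5, -4)*(-11))*k(4) = ((-3 + (-5)**2)*(-11))*(sqrt(2)*sqrt(4)) = ((-3 + 25)*(-11))*(sqrt(2)*2) = (22*(-11))*(2*sqrt(2)) = -484*sqrt(2)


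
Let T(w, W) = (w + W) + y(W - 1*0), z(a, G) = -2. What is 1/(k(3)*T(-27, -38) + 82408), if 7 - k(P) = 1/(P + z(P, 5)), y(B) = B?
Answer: 1/81790 ≈ 1.2226e-5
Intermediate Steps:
T(w, W) = w + 2*W (T(w, W) = (w + W) + (W - 1*0) = (W + w) + (W + 0) = (W + w) + W = w + 2*W)
k(P) = 7 - 1/(-2 + P) (k(P) = 7 - 1/(P - 2) = 7 - 1/(-2 + P))
1/(k(3)*T(-27, -38) + 82408) = 1/(((-15 + 7*3)/(-2 + 3))*(-27 + 2*(-38)) + 82408) = 1/(((-15 + 21)/1)*(-27 - 76) + 82408) = 1/((1*6)*(-103) + 82408) = 1/(6*(-103) + 82408) = 1/(-618 + 82408) = 1/81790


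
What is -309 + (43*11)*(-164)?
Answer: -77881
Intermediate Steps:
-309 + (43*11)*(-164) = -309 + 473*(-164) = -309 - 77572 = -77881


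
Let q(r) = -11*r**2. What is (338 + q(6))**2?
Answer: 3364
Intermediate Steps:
(338 + q(6))**2 = (338 - 11*6**2)**2 = (338 - 11*36)**2 = (338 - 396)**2 = (-58)**2 = 3364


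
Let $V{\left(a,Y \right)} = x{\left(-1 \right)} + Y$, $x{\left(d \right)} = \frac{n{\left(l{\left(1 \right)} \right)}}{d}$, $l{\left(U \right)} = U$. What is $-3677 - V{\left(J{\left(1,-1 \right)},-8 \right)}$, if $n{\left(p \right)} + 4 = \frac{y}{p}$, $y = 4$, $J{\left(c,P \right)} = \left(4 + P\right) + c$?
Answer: $-3669$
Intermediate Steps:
$J{\left(c,P \right)} = 4 + P + c$
$n{\left(p \right)} = -4 + \frac{4}{p}$
$x{\left(d \right)} = 0$ ($x{\left(d \right)} = \frac{-4 + \frac{4}{1}}{d} = \frac{-4 + 4 \cdot 1}{d} = \frac{-4 + 4}{d} = \frac{0}{d} = 0$)
$V{\left(a,Y \right)} = Y$ ($V{\left(a,Y \right)} = 0 + Y = Y$)
$-3677 - V{\left(J{\left(1,-1 \right)},-8 \right)} = -3677 - -8 = -3677 + 8 = -3669$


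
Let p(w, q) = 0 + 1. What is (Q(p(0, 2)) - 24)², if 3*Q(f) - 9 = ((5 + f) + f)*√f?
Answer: 3136/9 ≈ 348.44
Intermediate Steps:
p(w, q) = 1
Q(f) = 3 + √f*(5 + 2*f)/3 (Q(f) = 3 + (((5 + f) + f)*√f)/3 = 3 + ((5 + 2*f)*√f)/3 = 3 + (√f*(5 + 2*f))/3 = 3 + √f*(5 + 2*f)/3)
(Q(p(0, 2)) - 24)² = ((3 + 2*1^(3/2)/3 + 5*√1/3) - 24)² = ((3 + (⅔)*1 + (5/3)*1) - 24)² = ((3 + ⅔ + 5/3) - 24)² = (16/3 - 24)² = (-56/3)² = 3136/9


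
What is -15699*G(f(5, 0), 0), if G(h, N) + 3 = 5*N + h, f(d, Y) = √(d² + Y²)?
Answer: -31398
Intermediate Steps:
f(d, Y) = √(Y² + d²)
G(h, N) = -3 + h + 5*N (G(h, N) = -3 + (5*N + h) = -3 + (h + 5*N) = -3 + h + 5*N)
-15699*G(f(5, 0), 0) = -15699*(-3 + √(0² + 5²) + 5*0) = -15699*(-3 + √(0 + 25) + 0) = -15699*(-3 + √25 + 0) = -15699*(-3 + 5 + 0) = -15699*2 = -31398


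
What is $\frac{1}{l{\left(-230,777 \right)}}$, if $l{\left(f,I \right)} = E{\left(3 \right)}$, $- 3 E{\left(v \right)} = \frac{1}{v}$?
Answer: $-9$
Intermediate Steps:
$E{\left(v \right)} = - \frac{1}{3 v}$
$l{\left(f,I \right)} = - \frac{1}{9}$ ($l{\left(f,I \right)} = - \frac{1}{3 \cdot 3} = \left(- \frac{1}{3}\right) \frac{1}{3} = - \frac{1}{9}$)
$\frac{1}{l{\left(-230,777 \right)}} = \frac{1}{- \frac{1}{9}} = -9$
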